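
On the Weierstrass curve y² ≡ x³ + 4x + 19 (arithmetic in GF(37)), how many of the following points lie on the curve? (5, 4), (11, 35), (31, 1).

(5, 4): 4² ≡ 16, rhs ≡ 16 → on.
(11, 35): 35² ≡ 4, rhs ≡ 25 → off.
(31, 1): 1² ≡ 1, rhs ≡ 1 → on.

2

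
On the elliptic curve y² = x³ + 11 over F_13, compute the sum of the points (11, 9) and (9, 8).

(11, 9) + (9, 8). λ = (8 - 9)/(9 - 11) ≡ 12/11 mod 13. 11⁻¹ ≡ 6 (mod 13) since 11·6 = 66 ≡ 1, so λ ≡ 7.
  x = λ² - 11 - 9 = 49 - 20 ≡ 3; y = λ·(11 - 3) - 9 ≡ 8. → (3, 8)

(3, 8)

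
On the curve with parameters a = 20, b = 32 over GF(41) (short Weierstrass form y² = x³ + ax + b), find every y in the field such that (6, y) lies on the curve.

9, 32

x³ + 20x + 32 = 368 ≡ 40 (mod 41).
Square roots of 40 mod 41: 9 and 32 (since 9² = 81 ≡ 40).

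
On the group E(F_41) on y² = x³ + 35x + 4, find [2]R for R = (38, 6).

(27, 3)

tangent at (38, 6): λ = (3·38² + 35)/(2·6) ≡ 21/12. 12⁻¹ ≡ 24 (mod 41), so λ ≡ 21·24 ≡ 12.
  x = λ² - 38 - 38 = 144 - 76 ≡ 27; y = λ·(38 - 27) - 6 ≡ 3. → (27, 3)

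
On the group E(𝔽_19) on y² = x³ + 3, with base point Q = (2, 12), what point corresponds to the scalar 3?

(3, 12)

Repeated addition: build up to 3Q.
2Q: tangent at (2, 12): λ = (3·2² + 0)/(2·12) ≡ 12/5. 5⁻¹ ≡ 4 (mod 19) since 5·4 = 20 ≡ 1, so λ ≡ 12·4 ≡ 10.
  x = λ² - 2 - 2 = 100 - 4 ≡ 1; y = λ·(2 - 1) - 12 ≡ 17. → (1, 17)
3Q: (1, 17) + (2, 12). λ = (12 - 17)/(2 - 1) ≡ 14/1 mod 19. 1⁻¹ ≡ 1 (mod 19) since 1·1 = 1 ≡ 1, so λ ≡ 14.
  x = λ² - 1 - 2 = 196 - 3 ≡ 3; y = λ·(1 - 3) - 17 ≡ 12. → (3, 12)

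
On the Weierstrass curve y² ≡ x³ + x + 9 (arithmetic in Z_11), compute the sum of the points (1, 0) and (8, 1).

(0, 8)

(1, 0) + (8, 1). λ = (1 - 0)/(8 - 1) ≡ 1/7 mod 11. 7⁻¹ ≡ 8 (mod 11) since 7·8 = 56 ≡ 1, so λ ≡ 8.
  x = λ² - 1 - 8 = 64 - 9 ≡ 0; y = λ·(1 - 0) - 0 ≡ 8. → (0, 8)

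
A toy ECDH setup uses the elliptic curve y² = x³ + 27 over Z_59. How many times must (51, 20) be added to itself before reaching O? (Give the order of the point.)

12

2P: tangent at (51, 20): λ = (3·51² + 0)/(2·20) ≡ 15/40. 40⁻¹ ≡ 31 (mod 59), so λ ≡ 15·31 ≡ 52.
  x = λ² - 51 - 51 = 2704 - 102 ≡ 6; y = λ·(51 - 6) - 20 ≡ 19. → (6, 19)
3P: (6, 19) + (51, 20). λ = (20 - 19)/(51 - 6) ≡ 1/45 mod 59. 45⁻¹ ≡ 21 (mod 59), so λ ≡ 21.
  x = λ² - 6 - 51 = 441 - 57 ≡ 30; y = λ·(6 - 30) - 19 ≡ 8. → (30, 8)
4P: (30, 8) + (51, 20). λ = (20 - 8)/(51 - 30) ≡ 12/21 mod 59. 21⁻¹ ≡ 45 (mod 59), so λ ≡ 9.
  x = λ² - 30 - 51 = 81 - 81 ≡ 0; y = λ·(30 - 0) - 8 ≡ 26. → (0, 26)
5P: (0, 26) + (51, 20). λ = (20 - 26)/(51 - 0) ≡ 53/51 mod 59. 51⁻¹ ≡ 22 (mod 59) since 51·22 = 1122 ≡ 1, so λ ≡ 45.
  x = λ² - 0 - 51 = 2025 - 51 ≡ 27; y = λ·(0 - 27) - 26 ≡ 57. → (27, 57)
6P: (27, 57) + (51, 20). λ = (20 - 57)/(51 - 27) ≡ 22/24 mod 59. 24⁻¹ ≡ 32 (mod 59) since 24·32 = 768 ≡ 1, so λ ≡ 55.
  x = λ² - 27 - 51 = 3025 - 78 ≡ 56; y = λ·(27 - 56) - 57 ≡ 0. → (56, 0)
7P: (56, 0) + (51, 20). λ = (20 - 0)/(51 - 56) ≡ 20/54 mod 59. 54⁻¹ ≡ 47 (mod 59), so λ ≡ 55.
  x = λ² - 56 - 51 = 3025 - 107 ≡ 27; y = λ·(56 - 27) - 0 ≡ 2. → (27, 2)
8P: (27, 2) + (51, 20). λ = (20 - 2)/(51 - 27) ≡ 18/24 mod 59. 24⁻¹ ≡ 32 (mod 59) since 24·32 = 768 ≡ 1, so λ ≡ 45.
  x = λ² - 27 - 51 = 2025 - 78 ≡ 0; y = λ·(27 - 0) - 2 ≡ 33. → (0, 33)
9P: (0, 33) + (51, 20). λ = (20 - 33)/(51 - 0) ≡ 46/51 mod 59. 51⁻¹ ≡ 22 (mod 59) since 51·22 = 1122 ≡ 1, so λ ≡ 9.
  x = λ² - 0 - 51 = 81 - 51 ≡ 30; y = λ·(0 - 30) - 33 ≡ 51. → (30, 51)
10P: (30, 51) + (51, 20). λ = (20 - 51)/(51 - 30) ≡ 28/21 mod 59. 21⁻¹ ≡ 45 (mod 59), so λ ≡ 21.
  x = λ² - 30 - 51 = 441 - 81 ≡ 6; y = λ·(30 - 6) - 51 ≡ 40. → (6, 40)
11P: (6, 40) + (51, 20). λ = (20 - 40)/(51 - 6) ≡ 39/45 mod 59. 45⁻¹ ≡ 21 (mod 59), so λ ≡ 52.
  x = λ² - 6 - 51 = 2704 - 57 ≡ 51; y = λ·(6 - 51) - 40 ≡ 39. → (51, 39)
12P: (51, 39) + (51, 20): same x and y₁ ≡ -y₂, so the sum is O.
12P = O, so the order is 12.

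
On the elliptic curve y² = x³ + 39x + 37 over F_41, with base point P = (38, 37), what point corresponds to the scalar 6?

(33, 22)

Repeated addition: build up to 6P.
2P: tangent at (38, 37): λ = (3·38² + 39)/(2·37) ≡ 25/33. 33⁻¹ ≡ 5 (mod 41), so λ ≡ 25·5 ≡ 2.
  x = λ² - 38 - 38 = 4 - 76 ≡ 10; y = λ·(38 - 10) - 37 ≡ 19. → (10, 19)
3P: (10, 19) + (38, 37). λ = (37 - 19)/(38 - 10) ≡ 18/28 mod 41. 28⁻¹ ≡ 22 (mod 41), so λ ≡ 27.
  x = λ² - 10 - 38 = 729 - 48 ≡ 25; y = λ·(10 - 25) - 19 ≡ 27. → (25, 27)
4P: (25, 27) + (38, 37). λ = (37 - 27)/(38 - 25) ≡ 10/13 mod 41. 13⁻¹ ≡ 19 (mod 41), so λ ≡ 26.
  x = λ² - 25 - 38 = 676 - 63 ≡ 39; y = λ·(25 - 39) - 27 ≡ 19. → (39, 19)
5P: (39, 19) + (38, 37). λ = (37 - 19)/(38 - 39) ≡ 18/40 mod 41. 40⁻¹ ≡ 40 (mod 41), so λ ≡ 23.
  x = λ² - 39 - 38 = 529 - 77 ≡ 1; y = λ·(39 - 1) - 19 ≡ 35. → (1, 35)
6P: (1, 35) + (38, 37). λ = (37 - 35)/(38 - 1) ≡ 2/37 mod 41. 37⁻¹ ≡ 10 (mod 41), so λ ≡ 20.
  x = λ² - 1 - 38 = 400 - 39 ≡ 33; y = λ·(1 - 33) - 35 ≡ 22. → (33, 22)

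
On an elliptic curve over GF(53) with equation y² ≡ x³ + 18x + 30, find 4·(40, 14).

Write P = (40, 14).
Repeated addition: build up to 4P.
2P: tangent at (40, 14): λ = (3·40² + 18)/(2·14) ≡ 48/28. 28⁻¹ ≡ 36 (mod 53) since 28·36 = 1008 ≡ 1, so λ ≡ 48·36 ≡ 32.
  x = λ² - 40 - 40 = 1024 - 80 ≡ 43; y = λ·(40 - 43) - 14 ≡ 49. → (43, 49)
3P: (43, 49) + (40, 14). λ = (14 - 49)/(40 - 43) ≡ 18/50 mod 53. 50⁻¹ ≡ 35 (mod 53), so λ ≡ 47.
  x = λ² - 43 - 40 = 2209 - 83 ≡ 6; y = λ·(43 - 6) - 49 ≡ 47. → (6, 47)
4P: (6, 47) + (40, 14). λ = (14 - 47)/(40 - 6) ≡ 20/34 mod 53. 34⁻¹ ≡ 39 (mod 53) since 34·39 = 1326 ≡ 1, so λ ≡ 38.
  x = λ² - 6 - 40 = 1444 - 46 ≡ 20; y = λ·(6 - 20) - 47 ≡ 4. → (20, 4)

(20, 4)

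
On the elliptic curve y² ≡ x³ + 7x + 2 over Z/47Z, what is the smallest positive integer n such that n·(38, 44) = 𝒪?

6

2P: tangent at (38, 44): λ = (3·38² + 7)/(2·44) ≡ 15/41. 41⁻¹ ≡ 39 (mod 47), so λ ≡ 15·39 ≡ 21.
  x = λ² - 38 - 38 = 441 - 76 ≡ 36; y = λ·(38 - 36) - 44 ≡ 45. → (36, 45)
3P: (36, 45) + (38, 44). λ = (44 - 45)/(38 - 36) ≡ 46/2 mod 47. 2⁻¹ ≡ 24 (mod 47) since 2·24 = 48 ≡ 1, so λ ≡ 23.
  x = λ² - 36 - 38 = 529 - 74 ≡ 32; y = λ·(36 - 32) - 45 ≡ 0. → (32, 0)
4P: (32, 0) + (38, 44). λ = (44 - 0)/(38 - 32) ≡ 44/6 mod 47. 6⁻¹ ≡ 8 (mod 47), so λ ≡ 23.
  x = λ² - 32 - 38 = 529 - 70 ≡ 36; y = λ·(32 - 36) - 0 ≡ 2. → (36, 2)
5P: (36, 2) + (38, 44). λ = (44 - 2)/(38 - 36) ≡ 42/2 mod 47. 2⁻¹ ≡ 24 (mod 47), so λ ≡ 21.
  x = λ² - 36 - 38 = 441 - 74 ≡ 38; y = λ·(36 - 38) - 2 ≡ 3. → (38, 3)
6P: (38, 3) + (38, 44): same x and y₁ ≡ -y₂, so the sum is 𝒪.
6P = 𝒪, so the order is 6.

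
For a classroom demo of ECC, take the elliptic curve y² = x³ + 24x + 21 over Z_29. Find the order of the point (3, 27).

6

2P: tangent at (3, 27): λ = (3·3² + 24)/(2·27) ≡ 22/25. 25⁻¹ ≡ 7 (mod 29), so λ ≡ 22·7 ≡ 9.
  x = λ² - 3 - 3 = 81 - 6 ≡ 17; y = λ·(3 - 17) - 27 ≡ 21. → (17, 21)
3P: (17, 21) + (3, 27). λ = (27 - 21)/(3 - 17) ≡ 6/15 mod 29. 15⁻¹ ≡ 2 (mod 29) since 15·2 = 30 ≡ 1, so λ ≡ 12.
  x = λ² - 17 - 3 = 144 - 20 ≡ 8; y = λ·(17 - 8) - 21 ≡ 0. → (8, 0)
4P: (8, 0) + (3, 27). λ = (27 - 0)/(3 - 8) ≡ 27/24 mod 29. 24⁻¹ ≡ 23 (mod 29), so λ ≡ 12.
  x = λ² - 8 - 3 = 144 - 11 ≡ 17; y = λ·(8 - 17) - 0 ≡ 8. → (17, 8)
5P: (17, 8) + (3, 27). λ = (27 - 8)/(3 - 17) ≡ 19/15 mod 29. 15⁻¹ ≡ 2 (mod 29) since 15·2 = 30 ≡ 1, so λ ≡ 9.
  x = λ² - 17 - 3 = 81 - 20 ≡ 3; y = λ·(17 - 3) - 8 ≡ 2. → (3, 2)
6P: (3, 2) + (3, 27): same x and y₁ ≡ -y₂, so the sum is 𝒪.
6P = 𝒪, so the order is 6.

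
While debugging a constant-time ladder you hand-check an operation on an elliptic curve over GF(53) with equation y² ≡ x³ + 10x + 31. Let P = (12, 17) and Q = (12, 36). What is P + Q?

O

The two points share x = 12 and their y-coordinates satisfy 17 + 36 ≡ 0 (mod 53), so they are inverses. Their sum is ∞.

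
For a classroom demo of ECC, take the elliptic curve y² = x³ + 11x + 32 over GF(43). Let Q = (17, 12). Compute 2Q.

(23, 5)

tangent at (17, 12): λ = (3·17² + 11)/(2·12) ≡ 18/24. 24⁻¹ ≡ 9 (mod 43), so λ ≡ 18·9 ≡ 33.
  x = λ² - 17 - 17 = 1089 - 34 ≡ 23; y = λ·(17 - 23) - 12 ≡ 5. → (23, 5)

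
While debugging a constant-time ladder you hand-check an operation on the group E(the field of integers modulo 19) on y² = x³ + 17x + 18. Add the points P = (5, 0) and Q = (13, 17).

(5, 0) + (13, 17). λ = (17 - 0)/(13 - 5) ≡ 17/8 mod 19. 8⁻¹ ≡ 12 (mod 19), so λ ≡ 14.
  x = λ² - 5 - 13 = 196 - 18 ≡ 7; y = λ·(5 - 7) - 0 ≡ 10. → (7, 10)

(7, 10)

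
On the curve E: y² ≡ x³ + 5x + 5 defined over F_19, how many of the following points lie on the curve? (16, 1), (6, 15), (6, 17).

(16, 1): 1² ≡ 1, rhs ≡ 1 → on.
(6, 15): 15² ≡ 16, rhs ≡ 4 → off.
(6, 17): 17² ≡ 4, rhs ≡ 4 → on.

2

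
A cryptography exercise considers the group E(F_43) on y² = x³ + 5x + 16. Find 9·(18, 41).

Write P = (18, 41).
Repeated addition: build up to 9P.
2P: tangent at (18, 41): λ = (3·18² + 5)/(2·41) ≡ 31/39. 39⁻¹ ≡ 32 (mod 43) since 39·32 = 1248 ≡ 1, so λ ≡ 31·32 ≡ 3.
  x = λ² - 18 - 18 = 9 - 36 ≡ 16; y = λ·(18 - 16) - 41 ≡ 8. → (16, 8)
3P: (16, 8) + (18, 41). λ = (41 - 8)/(18 - 16) ≡ 33/2 mod 43. 2⁻¹ ≡ 22 (mod 43), so λ ≡ 38.
  x = λ² - 16 - 18 = 1444 - 34 ≡ 34; y = λ·(16 - 34) - 8 ≡ 39. → (34, 39)
4P: (34, 39) + (18, 41). λ = (41 - 39)/(18 - 34) ≡ 2/27 mod 43. 27⁻¹ ≡ 8 (mod 43), so λ ≡ 16.
  x = λ² - 34 - 18 = 256 - 52 ≡ 32; y = λ·(34 - 32) - 39 ≡ 36. → (32, 36)
5P: (32, 36) + (18, 41). λ = (41 - 36)/(18 - 32) ≡ 5/29 mod 43. 29⁻¹ ≡ 3 (mod 43), so λ ≡ 15.
  x = λ² - 32 - 18 = 225 - 50 ≡ 3; y = λ·(32 - 3) - 36 ≡ 12. → (3, 12)
6P: (3, 12) + (18, 41). λ = (41 - 12)/(18 - 3) ≡ 29/15 mod 43. 15⁻¹ ≡ 23 (mod 43) since 15·23 = 345 ≡ 1, so λ ≡ 22.
  x = λ² - 3 - 18 = 484 - 21 ≡ 33; y = λ·(3 - 33) - 12 ≡ 16. → (33, 16)
7P: (33, 16) + (18, 41). λ = (41 - 16)/(18 - 33) ≡ 25/28 mod 43. 28⁻¹ ≡ 20 (mod 43), so λ ≡ 27.
  x = λ² - 33 - 18 = 729 - 51 ≡ 33; y = λ·(33 - 33) - 16 ≡ 27. → (33, 27)
8P: (33, 27) + (18, 41). λ = (41 - 27)/(18 - 33) ≡ 14/28 mod 43. 28⁻¹ ≡ 20 (mod 43) since 28·20 = 560 ≡ 1, so λ ≡ 22.
  x = λ² - 33 - 18 = 484 - 51 ≡ 3; y = λ·(33 - 3) - 27 ≡ 31. → (3, 31)
9P: (3, 31) + (18, 41). λ = (41 - 31)/(18 - 3) ≡ 10/15 mod 43. 15⁻¹ ≡ 23 (mod 43), so λ ≡ 15.
  x = λ² - 3 - 18 = 225 - 21 ≡ 32; y = λ·(3 - 32) - 31 ≡ 7. → (32, 7)

(32, 7)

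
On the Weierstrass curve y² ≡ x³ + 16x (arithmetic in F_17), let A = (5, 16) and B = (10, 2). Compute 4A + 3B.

First 4A:
Double-and-add on 4 = (100)₂. Start with A = (5, 16) for the leading 1-bit.
double: tangent at (5, 16): λ = (3·5² + 16)/(2·16) ≡ 6/15. 15⁻¹ ≡ 8 (mod 17), so λ ≡ 6·8 ≡ 14.
  x = λ² - 5 - 5 = 196 - 10 ≡ 16; y = λ·(5 - 16) - 16 ≡ 0. → (16, 0)
double: (16, 0) + (16, 0): same x and y₁ ≡ -y₂, so the sum is ∞.
4A = ∞.
Next 3B:
Repeated addition: build up to 3B.
2B: tangent at (10, 2): λ = (3·10² + 16)/(2·2) ≡ 10/4. 4⁻¹ ≡ 13 (mod 17), so λ ≡ 10·13 ≡ 11.
  x = λ² - 10 - 10 = 121 - 20 ≡ 16; y = λ·(10 - 16) - 2 ≡ 0. → (16, 0)
3B: (16, 0) + (10, 2). λ = (2 - 0)/(10 - 16) ≡ 2/11 mod 17. 11⁻¹ ≡ 14 (mod 17), so λ ≡ 11.
  x = λ² - 16 - 10 = 121 - 26 ≡ 10; y = λ·(16 - 10) - 0 ≡ 15. → (10, 15)
3B = (10, 15).
Finally 4A + 3B:
∞ + (10, 15) = (10, 15) (identity).

(10, 15)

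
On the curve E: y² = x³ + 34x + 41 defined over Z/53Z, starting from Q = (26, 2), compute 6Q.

Double-and-add on 6 = (110)₂. Start with Q = (26, 2) for the leading 1-bit.
double: tangent at (26, 2): λ = (3·26² + 34)/(2·2) ≡ 48/4. 4⁻¹ ≡ 40 (mod 53) since 4·40 = 160 ≡ 1, so λ ≡ 48·40 ≡ 12.
  x = λ² - 26 - 26 = 144 - 52 ≡ 39; y = λ·(26 - 39) - 2 ≡ 1. → (39, 1)
add Q: (39, 1) + (26, 2). λ = (2 - 1)/(26 - 39) ≡ 1/40 mod 53. 40⁻¹ ≡ 4 (mod 53), so λ ≡ 4.
  x = λ² - 39 - 26 = 16 - 65 ≡ 4; y = λ·(39 - 4) - 1 ≡ 33. → (4, 33)
double: tangent at (4, 33): λ = (3·4² + 34)/(2·33) ≡ 29/13. 13⁻¹ ≡ 49 (mod 53), so λ ≡ 29·49 ≡ 43.
  x = λ² - 4 - 4 = 1849 - 8 ≡ 39; y = λ·(4 - 39) - 33 ≡ 52. → (39, 52)

(39, 52)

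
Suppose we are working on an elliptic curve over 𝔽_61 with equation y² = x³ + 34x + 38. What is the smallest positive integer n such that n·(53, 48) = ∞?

2P: tangent at (53, 48): λ = (3·53² + 34)/(2·48) ≡ 43/35. 35⁻¹ ≡ 7 (mod 61) since 35·7 = 245 ≡ 1, so λ ≡ 43·7 ≡ 57.
  x = λ² - 53 - 53 = 3249 - 106 ≡ 32; y = λ·(53 - 32) - 48 ≡ 51. → (32, 51)
3P: (32, 51) + (53, 48). λ = (48 - 51)/(53 - 32) ≡ 58/21 mod 61. 21⁻¹ ≡ 32 (mod 61) since 21·32 = 672 ≡ 1, so λ ≡ 26.
  x = λ² - 32 - 53 = 676 - 85 ≡ 42; y = λ·(32 - 42) - 51 ≡ 55. → (42, 55)
4P: (42, 55) + (53, 48). λ = (48 - 55)/(53 - 42) ≡ 54/11 mod 61. 11⁻¹ ≡ 50 (mod 61), so λ ≡ 16.
  x = λ² - 42 - 53 = 256 - 95 ≡ 39; y = λ·(42 - 39) - 55 ≡ 54. → (39, 54)
5P: (39, 54) + (53, 48). λ = (48 - 54)/(53 - 39) ≡ 55/14 mod 61. 14⁻¹ ≡ 48 (mod 61) since 14·48 = 672 ≡ 1, so λ ≡ 17.
  x = λ² - 39 - 53 = 289 - 92 ≡ 14; y = λ·(39 - 14) - 54 ≡ 5. → (14, 5)
6P: (14, 5) + (53, 48). λ = (48 - 5)/(53 - 14) ≡ 43/39 mod 61. 39⁻¹ ≡ 36 (mod 61) since 39·36 = 1404 ≡ 1, so λ ≡ 23.
  x = λ² - 14 - 53 = 529 - 67 ≡ 35; y = λ·(14 - 35) - 5 ≡ 0. → (35, 0)
7P: (35, 0) + (53, 48). λ = (48 - 0)/(53 - 35) ≡ 48/18 mod 61. 18⁻¹ ≡ 17 (mod 61) since 18·17 = 306 ≡ 1, so λ ≡ 23.
  x = λ² - 35 - 53 = 529 - 88 ≡ 14; y = λ·(35 - 14) - 0 ≡ 56. → (14, 56)
8P: (14, 56) + (53, 48). λ = (48 - 56)/(53 - 14) ≡ 53/39 mod 61. 39⁻¹ ≡ 36 (mod 61) since 39·36 = 1404 ≡ 1, so λ ≡ 17.
  x = λ² - 14 - 53 = 289 - 67 ≡ 39; y = λ·(14 - 39) - 56 ≡ 7. → (39, 7)
9P: (39, 7) + (53, 48). λ = (48 - 7)/(53 - 39) ≡ 41/14 mod 61. 14⁻¹ ≡ 48 (mod 61), so λ ≡ 16.
  x = λ² - 39 - 53 = 256 - 92 ≡ 42; y = λ·(39 - 42) - 7 ≡ 6. → (42, 6)
10P: (42, 6) + (53, 48). λ = (48 - 6)/(53 - 42) ≡ 42/11 mod 61. 11⁻¹ ≡ 50 (mod 61), so λ ≡ 26.
  x = λ² - 42 - 53 = 676 - 95 ≡ 32; y = λ·(42 - 32) - 6 ≡ 10. → (32, 10)
11P: (32, 10) + (53, 48). λ = (48 - 10)/(53 - 32) ≡ 38/21 mod 61. 21⁻¹ ≡ 32 (mod 61) since 21·32 = 672 ≡ 1, so λ ≡ 57.
  x = λ² - 32 - 53 = 3249 - 85 ≡ 53; y = λ·(32 - 53) - 10 ≡ 13. → (53, 13)
12P: (53, 13) + (53, 48): same x and y₁ ≡ -y₂, so the sum is ∞.
12P = ∞, so the order is 12.

12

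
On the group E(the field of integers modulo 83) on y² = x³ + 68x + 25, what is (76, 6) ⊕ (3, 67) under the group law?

(52, 74)

(76, 6) + (3, 67). λ = (67 - 6)/(3 - 76) ≡ 61/10 mod 83. 10⁻¹ ≡ 25 (mod 83) since 10·25 = 250 ≡ 1, so λ ≡ 31.
  x = λ² - 76 - 3 = 961 - 79 ≡ 52; y = λ·(76 - 52) - 6 ≡ 74. → (52, 74)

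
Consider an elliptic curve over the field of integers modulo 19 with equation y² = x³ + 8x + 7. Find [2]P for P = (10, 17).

tangent at (10, 17): λ = (3·10² + 8)/(2·17) ≡ 4/15. 15⁻¹ ≡ 14 (mod 19) since 15·14 = 210 ≡ 1, so λ ≡ 4·14 ≡ 18.
  x = λ² - 10 - 10 = 324 - 20 ≡ 0; y = λ·(10 - 0) - 17 ≡ 11. → (0, 11)

(0, 11)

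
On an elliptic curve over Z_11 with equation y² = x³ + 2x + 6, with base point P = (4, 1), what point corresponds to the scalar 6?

Repeated addition: build up to 6P.
2P: tangent at (4, 1): λ = (3·4² + 2)/(2·1) ≡ 6/2. 2⁻¹ ≡ 6 (mod 11) since 2·6 = 12 ≡ 1, so λ ≡ 6·6 ≡ 3.
  x = λ² - 4 - 4 = 9 - 8 ≡ 1; y = λ·(4 - 1) - 1 ≡ 8. → (1, 8)
3P: (1, 8) + (4, 1). λ = (1 - 8)/(4 - 1) ≡ 4/3 mod 11. 3⁻¹ ≡ 4 (mod 11), so λ ≡ 5.
  x = λ² - 1 - 4 = 25 - 5 ≡ 9; y = λ·(1 - 9) - 8 ≡ 7. → (9, 7)
4P: (9, 7) + (4, 1). λ = (1 - 7)/(4 - 9) ≡ 5/6 mod 11. 6⁻¹ ≡ 2 (mod 11) since 6·2 = 12 ≡ 1, so λ ≡ 10.
  x = λ² - 9 - 4 = 100 - 13 ≡ 10; y = λ·(9 - 10) - 7 ≡ 5. → (10, 5)
5P: (10, 5) + (4, 1). λ = (1 - 5)/(4 - 10) ≡ 7/5 mod 11. 5⁻¹ ≡ 9 (mod 11) since 5·9 = 45 ≡ 1, so λ ≡ 8.
  x = λ² - 10 - 4 = 64 - 14 ≡ 6; y = λ·(10 - 6) - 5 ≡ 5. → (6, 5)
6P: (6, 5) + (4, 1). λ = (1 - 5)/(4 - 6) ≡ 7/9 mod 11. 9⁻¹ ≡ 5 (mod 11), so λ ≡ 2.
  x = λ² - 6 - 4 = 4 - 10 ≡ 5; y = λ·(6 - 5) - 5 ≡ 8. → (5, 8)

(5, 8)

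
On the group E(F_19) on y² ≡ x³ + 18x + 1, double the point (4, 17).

tangent at (4, 17): λ = (3·4² + 18)/(2·17) ≡ 9/15. 15⁻¹ ≡ 14 (mod 19), so λ ≡ 9·14 ≡ 12.
  x = λ² - 4 - 4 = 144 - 8 ≡ 3; y = λ·(4 - 3) - 17 ≡ 14. → (3, 14)

(3, 14)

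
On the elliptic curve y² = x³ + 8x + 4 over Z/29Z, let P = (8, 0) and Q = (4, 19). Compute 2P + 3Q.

First 2P:
Repeated addition: build up to 2P.
2P: (8, 0) + (8, 0): same x and y₁ ≡ -y₂, so the sum is 𝒪.
2P = 𝒪.
Next 3Q:
Repeated addition: build up to 3Q.
2Q: tangent at (4, 19): λ = (3·4² + 8)/(2·19) ≡ 27/9. 9⁻¹ ≡ 13 (mod 29) since 9·13 = 117 ≡ 1, so λ ≡ 27·13 ≡ 3.
  x = λ² - 4 - 4 = 9 - 8 ≡ 1; y = λ·(4 - 1) - 19 ≡ 19. → (1, 19)
3Q: (1, 19) + (4, 19). λ = (19 - 19)/(4 - 1) ≡ 0/3 mod 29. 3⁻¹ ≡ 10 (mod 29), so λ ≡ 0.
  x = λ² - 1 - 4 = 0 - 5 ≡ 24; y = λ·(1 - 24) - 19 ≡ 10. → (24, 10)
3Q = (24, 10).
Finally 2P + 3Q:
𝒪 + (24, 10) = (24, 10) (identity).

(24, 10)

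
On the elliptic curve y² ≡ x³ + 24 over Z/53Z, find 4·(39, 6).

Write G = (39, 6).
Double-and-add on 4 = (100)₂. Start with G = (39, 6) for the leading 1-bit.
double: tangent at (39, 6): λ = (3·39² + 0)/(2·6) ≡ 5/12. 12⁻¹ ≡ 31 (mod 53), so λ ≡ 5·31 ≡ 49.
  x = λ² - 39 - 39 = 2401 - 78 ≡ 44; y = λ·(39 - 44) - 6 ≡ 14. → (44, 14)
double: tangent at (44, 14): λ = (3·44² + 0)/(2·14) ≡ 31/28. 28⁻¹ ≡ 36 (mod 53), so λ ≡ 31·36 ≡ 3.
  x = λ² - 44 - 44 = 9 - 88 ≡ 27; y = λ·(44 - 27) - 14 ≡ 37. → (27, 37)

(27, 37)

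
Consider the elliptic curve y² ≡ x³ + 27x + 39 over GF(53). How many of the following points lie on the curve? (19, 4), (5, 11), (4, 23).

1

(19, 4): 4² ≡ 16, rhs ≡ 44 → off.
(5, 11): 11² ≡ 15, rhs ≡ 34 → off.
(4, 23): 23² ≡ 52, rhs ≡ 52 → on.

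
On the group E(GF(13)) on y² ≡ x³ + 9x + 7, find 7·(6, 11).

(4, 4)

Write G = (6, 11).
Double-and-add on 7 = (111)₂. Start with G = (6, 11) for the leading 1-bit.
double: tangent at (6, 11): λ = (3·6² + 9)/(2·11) ≡ 0/9. 9⁻¹ ≡ 3 (mod 13) since 9·3 = 27 ≡ 1, so λ ≡ 0·3 ≡ 0.
  x = λ² - 6 - 6 = 0 - 12 ≡ 1; y = λ·(6 - 1) - 11 ≡ 2. → (1, 2)
add G: (1, 2) + (6, 11). λ = (11 - 2)/(6 - 1) ≡ 9/5 mod 13. 5⁻¹ ≡ 8 (mod 13), so λ ≡ 7.
  x = λ² - 1 - 6 = 49 - 7 ≡ 3; y = λ·(1 - 3) - 2 ≡ 10. → (3, 10)
double: tangent at (3, 10): λ = (3·3² + 9)/(2·10) ≡ 10/7. 7⁻¹ ≡ 2 (mod 13) since 7·2 = 14 ≡ 1, so λ ≡ 10·2 ≡ 7.
  x = λ² - 3 - 3 = 49 - 6 ≡ 4; y = λ·(3 - 4) - 10 ≡ 9. → (4, 9)
add G: (4, 9) + (6, 11). λ = (11 - 9)/(6 - 4) ≡ 2/2 mod 13. 2⁻¹ ≡ 7 (mod 13) since 2·7 = 14 ≡ 1, so λ ≡ 1.
  x = λ² - 4 - 6 = 1 - 10 ≡ 4; y = λ·(4 - 4) - 9 ≡ 4. → (4, 4)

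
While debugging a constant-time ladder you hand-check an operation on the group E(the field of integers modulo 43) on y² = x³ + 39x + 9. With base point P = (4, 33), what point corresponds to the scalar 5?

Repeated addition: build up to 5P.
2P: tangent at (4, 33): λ = (3·4² + 39)/(2·33) ≡ 1/23. 23⁻¹ ≡ 15 (mod 43), so λ ≡ 1·15 ≡ 15.
  x = λ² - 4 - 4 = 225 - 8 ≡ 2; y = λ·(4 - 2) - 33 ≡ 40. → (2, 40)
3P: (2, 40) + (4, 33). λ = (33 - 40)/(4 - 2) ≡ 36/2 mod 43. 2⁻¹ ≡ 22 (mod 43), so λ ≡ 18.
  x = λ² - 2 - 4 = 324 - 6 ≡ 17; y = λ·(2 - 17) - 40 ≡ 34. → (17, 34)
4P: (17, 34) + (4, 33). λ = (33 - 34)/(4 - 17) ≡ 42/30 mod 43. 30⁻¹ ≡ 33 (mod 43), so λ ≡ 10.
  x = λ² - 17 - 4 = 100 - 21 ≡ 36; y = λ·(17 - 36) - 34 ≡ 34. → (36, 34)
5P: (36, 34) + (4, 33). λ = (33 - 34)/(4 - 36) ≡ 42/11 mod 43. 11⁻¹ ≡ 4 (mod 43), so λ ≡ 39.
  x = λ² - 36 - 4 = 1521 - 40 ≡ 19; y = λ·(36 - 19) - 34 ≡ 27. → (19, 27)

(19, 27)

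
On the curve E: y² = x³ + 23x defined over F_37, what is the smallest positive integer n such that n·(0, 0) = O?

2P: (0, 0) + (0, 0): same x and y₁ ≡ -y₂, so the sum is O.
2P = O, so the order is 2.

2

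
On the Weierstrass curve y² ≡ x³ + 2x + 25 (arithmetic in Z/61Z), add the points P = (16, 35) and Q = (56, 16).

(54, 41)

(16, 35) + (56, 16). λ = (16 - 35)/(56 - 16) ≡ 42/40 mod 61. 40⁻¹ ≡ 29 (mod 61), so λ ≡ 59.
  x = λ² - 16 - 56 = 3481 - 72 ≡ 54; y = λ·(16 - 54) - 35 ≡ 41. → (54, 41)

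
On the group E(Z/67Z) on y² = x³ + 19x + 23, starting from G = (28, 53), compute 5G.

(29, 21)

Double-and-add on 5 = (101)₂. Start with G = (28, 53) for the leading 1-bit.
double: tangent at (28, 53): λ = (3·28² + 19)/(2·53) ≡ 26/39. 39⁻¹ ≡ 55 (mod 67) since 39·55 = 2145 ≡ 1, so λ ≡ 26·55 ≡ 23.
  x = λ² - 28 - 28 = 529 - 56 ≡ 4; y = λ·(28 - 4) - 53 ≡ 30. → (4, 30)
double: tangent at (4, 30): λ = (3·4² + 19)/(2·30) ≡ 0/60. 60⁻¹ ≡ 19 (mod 67) since 60·19 = 1140 ≡ 1, so λ ≡ 0·19 ≡ 0.
  x = λ² - 4 - 4 = 0 - 8 ≡ 59; y = λ·(4 - 59) - 30 ≡ 37. → (59, 37)
add G: (59, 37) + (28, 53). λ = (53 - 37)/(28 - 59) ≡ 16/36 mod 67. 36⁻¹ ≡ 54 (mod 67) since 36·54 = 1944 ≡ 1, so λ ≡ 60.
  x = λ² - 59 - 28 = 3600 - 87 ≡ 29; y = λ·(59 - 29) - 37 ≡ 21. → (29, 21)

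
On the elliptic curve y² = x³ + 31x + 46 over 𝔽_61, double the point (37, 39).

tangent at (37, 39): λ = (3·37² + 31)/(2·39) ≡ 51/17. 17⁻¹ ≡ 18 (mod 61) since 17·18 = 306 ≡ 1, so λ ≡ 51·18 ≡ 3.
  x = λ² - 37 - 37 = 9 - 74 ≡ 57; y = λ·(37 - 57) - 39 ≡ 23. → (57, 23)

(57, 23)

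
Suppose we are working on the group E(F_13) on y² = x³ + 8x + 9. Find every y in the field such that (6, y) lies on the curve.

x³ + 8x + 9 = 273 ≡ 0 (mod 13).
Only y = 0 satisfies y² ≡ 0.

0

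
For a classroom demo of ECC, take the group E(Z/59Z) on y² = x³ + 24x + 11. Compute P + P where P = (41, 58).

(4, 42)

tangent at (41, 58): λ = (3·41² + 24)/(2·58) ≡ 52/57. 57⁻¹ ≡ 29 (mod 59), so λ ≡ 52·29 ≡ 33.
  x = λ² - 41 - 41 = 1089 - 82 ≡ 4; y = λ·(41 - 4) - 58 ≡ 42. → (4, 42)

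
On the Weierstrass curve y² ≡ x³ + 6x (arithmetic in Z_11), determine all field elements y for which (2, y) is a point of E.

3, 8

x³ + 6x + 0 = 20 ≡ 9 (mod 11).
Square roots of 9 mod 11: 3 and 8 (since 3² = 9 ≡ 9).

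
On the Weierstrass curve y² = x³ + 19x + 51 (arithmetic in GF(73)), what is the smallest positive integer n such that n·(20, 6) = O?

4

2P: tangent at (20, 6): λ = (3·20² + 19)/(2·6) ≡ 51/12. 12⁻¹ ≡ 67 (mod 73) since 12·67 = 804 ≡ 1, so λ ≡ 51·67 ≡ 59.
  x = λ² - 20 - 20 = 3481 - 40 ≡ 10; y = λ·(20 - 10) - 6 ≡ 0. → (10, 0)
3P: (10, 0) + (20, 6). λ = (6 - 0)/(20 - 10) ≡ 6/10 mod 73. 10⁻¹ ≡ 22 (mod 73), so λ ≡ 59.
  x = λ² - 10 - 20 = 3481 - 30 ≡ 20; y = λ·(10 - 20) - 0 ≡ 67. → (20, 67)
4P: (20, 67) + (20, 6): same x and y₁ ≡ -y₂, so the sum is O.
4P = O, so the order is 4.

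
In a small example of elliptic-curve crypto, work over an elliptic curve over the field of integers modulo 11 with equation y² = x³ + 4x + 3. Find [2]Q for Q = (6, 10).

(0, 6)

tangent at (6, 10): λ = (3·6² + 4)/(2·10) ≡ 2/9. 9⁻¹ ≡ 5 (mod 11), so λ ≡ 2·5 ≡ 10.
  x = λ² - 6 - 6 = 100 - 12 ≡ 0; y = λ·(6 - 0) - 10 ≡ 6. → (0, 6)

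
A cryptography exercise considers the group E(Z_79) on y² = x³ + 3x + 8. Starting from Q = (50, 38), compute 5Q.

(26, 60)

Double-and-add on 5 = (101)₂. Start with Q = (50, 38) for the leading 1-bit.
double: tangent at (50, 38): λ = (3·50² + 3)/(2·38) ≡ 77/76. 76⁻¹ ≡ 26 (mod 79), so λ ≡ 77·26 ≡ 27.
  x = λ² - 50 - 50 = 729 - 100 ≡ 76; y = λ·(50 - 76) - 38 ≡ 50. → (76, 50)
double: tangent at (76, 50): λ = (3·76² + 3)/(2·50) ≡ 30/21. 21⁻¹ ≡ 64 (mod 79) since 21·64 = 1344 ≡ 1, so λ ≡ 30·64 ≡ 24.
  x = λ² - 76 - 76 = 576 - 152 ≡ 29; y = λ·(76 - 29) - 50 ≡ 51. → (29, 51)
add Q: (29, 51) + (50, 38). λ = (38 - 51)/(50 - 29) ≡ 66/21 mod 79. 21⁻¹ ≡ 64 (mod 79) since 21·64 = 1344 ≡ 1, so λ ≡ 37.
  x = λ² - 29 - 50 = 1369 - 79 ≡ 26; y = λ·(29 - 26) - 51 ≡ 60. → (26, 60)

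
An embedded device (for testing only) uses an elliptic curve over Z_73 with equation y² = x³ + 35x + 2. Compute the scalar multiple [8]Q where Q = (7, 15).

(32, 23)

Double-and-add on 8 = (1000)₂. Start with Q = (7, 15) for the leading 1-bit.
double: tangent at (7, 15): λ = (3·7² + 35)/(2·15) ≡ 36/30. 30⁻¹ ≡ 56 (mod 73), so λ ≡ 36·56 ≡ 45.
  x = λ² - 7 - 7 = 2025 - 14 ≡ 40; y = λ·(7 - 40) - 15 ≡ 33. → (40, 33)
double: tangent at (40, 33): λ = (3·40² + 35)/(2·33) ≡ 17/66. 66⁻¹ ≡ 52 (mod 73), so λ ≡ 17·52 ≡ 8.
  x = λ² - 40 - 40 = 64 - 80 ≡ 57; y = λ·(40 - 57) - 33 ≡ 50. → (57, 50)
double: tangent at (57, 50): λ = (3·57² + 35)/(2·50) ≡ 0/27. 27⁻¹ ≡ 46 (mod 73), so λ ≡ 0·46 ≡ 0.
  x = λ² - 57 - 57 = 0 - 114 ≡ 32; y = λ·(57 - 32) - 50 ≡ 23. → (32, 23)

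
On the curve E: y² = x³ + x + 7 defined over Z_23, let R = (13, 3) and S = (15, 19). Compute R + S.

(13, 20)

(13, 3) + (15, 19). λ = (19 - 3)/(15 - 13) ≡ 16/2 mod 23. 2⁻¹ ≡ 12 (mod 23), so λ ≡ 8.
  x = λ² - 13 - 15 = 64 - 28 ≡ 13; y = λ·(13 - 13) - 3 ≡ 20. → (13, 20)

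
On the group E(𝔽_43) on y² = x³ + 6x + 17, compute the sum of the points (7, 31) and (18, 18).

(7, 31) + (18, 18). λ = (18 - 31)/(18 - 7) ≡ 30/11 mod 43. 11⁻¹ ≡ 4 (mod 43) since 11·4 = 44 ≡ 1, so λ ≡ 34.
  x = λ² - 7 - 18 = 1156 - 25 ≡ 13; y = λ·(7 - 13) - 31 ≡ 23. → (13, 23)

(13, 23)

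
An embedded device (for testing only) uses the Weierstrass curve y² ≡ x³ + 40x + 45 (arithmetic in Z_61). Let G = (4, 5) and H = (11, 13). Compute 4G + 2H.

(35, 41)

First 4G:
Repeated addition: build up to 4G.
2G: tangent at (4, 5): λ = (3·4² + 40)/(2·5) ≡ 27/10. 10⁻¹ ≡ 55 (mod 61), so λ ≡ 27·55 ≡ 21.
  x = λ² - 4 - 4 = 441 - 8 ≡ 6; y = λ·(4 - 6) - 5 ≡ 14. → (6, 14)
3G: (6, 14) + (4, 5). λ = (5 - 14)/(4 - 6) ≡ 52/59 mod 61. 59⁻¹ ≡ 30 (mod 61) since 59·30 = 1770 ≡ 1, so λ ≡ 35.
  x = λ² - 6 - 4 = 1225 - 10 ≡ 56; y = λ·(6 - 56) - 14 ≡ 5. → (56, 5)
4G: (56, 5) + (4, 5). λ = (5 - 5)/(4 - 56) ≡ 0/9 mod 61. 9⁻¹ ≡ 34 (mod 61), so λ ≡ 0.
  x = λ² - 56 - 4 = 0 - 60 ≡ 1; y = λ·(56 - 1) - 5 ≡ 56. → (1, 56)
4G = (1, 56).
Next 2H:
Repeated addition: build up to 2H.
2H: tangent at (11, 13): λ = (3·11² + 40)/(2·13) ≡ 37/26. 26⁻¹ ≡ 54 (mod 61) since 26·54 = 1404 ≡ 1, so λ ≡ 37·54 ≡ 46.
  x = λ² - 11 - 11 = 2116 - 22 ≡ 20; y = λ·(11 - 20) - 13 ≡ 0. → (20, 0)
2H = (20, 0).
Finally 4G + 2H:
(1, 56) + (20, 0). λ = (0 - 56)/(20 - 1) ≡ 5/19 mod 61. 19⁻¹ ≡ 45 (mod 61), so λ ≡ 42.
  x = λ² - 1 - 20 = 1764 - 21 ≡ 35; y = λ·(1 - 35) - 56 ≡ 41. → (35, 41)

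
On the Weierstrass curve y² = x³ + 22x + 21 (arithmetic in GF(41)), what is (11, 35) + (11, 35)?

tangent at (11, 35): λ = (3·11² + 22)/(2·35) ≡ 16/29. 29⁻¹ ≡ 17 (mod 41) since 29·17 = 493 ≡ 1, so λ ≡ 16·17 ≡ 26.
  x = λ² - 11 - 11 = 676 - 22 ≡ 39; y = λ·(11 - 39) - 35 ≡ 16. → (39, 16)

(39, 16)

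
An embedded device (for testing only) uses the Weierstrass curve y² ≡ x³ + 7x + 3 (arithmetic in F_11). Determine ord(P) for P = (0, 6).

2P: tangent at (0, 6): λ = (3·0² + 7)/(2·6) ≡ 7/1. 1⁻¹ ≡ 1 (mod 11) since 1·1 = 1 ≡ 1, so λ ≡ 7·1 ≡ 7.
  x = λ² - 0 - 0 = 49 - 0 ≡ 5; y = λ·(0 - 5) - 6 ≡ 3. → (5, 3)
3P: (5, 3) + (0, 6). λ = (6 - 3)/(0 - 5) ≡ 3/6 mod 11. 6⁻¹ ≡ 2 (mod 11) since 6·2 = 12 ≡ 1, so λ ≡ 6.
  x = λ² - 5 - 0 = 36 - 5 ≡ 9; y = λ·(5 - 9) - 3 ≡ 6. → (9, 6)
4P: (9, 6) + (0, 6). λ = (6 - 6)/(0 - 9) ≡ 0/2 mod 11. 2⁻¹ ≡ 6 (mod 11), so λ ≡ 0.
  x = λ² - 9 - 0 = 0 - 9 ≡ 2; y = λ·(9 - 2) - 6 ≡ 5. → (2, 5)
5P: (2, 5) + (0, 6). λ = (6 - 5)/(0 - 2) ≡ 1/9 mod 11. 9⁻¹ ≡ 5 (mod 11) since 9·5 = 45 ≡ 1, so λ ≡ 5.
  x = λ² - 2 - 0 = 25 - 2 ≡ 1; y = λ·(2 - 1) - 5 ≡ 0. → (1, 0)
6P: (1, 0) + (0, 6). λ = (6 - 0)/(0 - 1) ≡ 6/10 mod 11. 10⁻¹ ≡ 10 (mod 11) since 10·10 = 100 ≡ 1, so λ ≡ 5.
  x = λ² - 1 - 0 = 25 - 1 ≡ 2; y = λ·(1 - 2) - 0 ≡ 6. → (2, 6)
7P: (2, 6) + (0, 6). λ = (6 - 6)/(0 - 2) ≡ 0/9 mod 11. 9⁻¹ ≡ 5 (mod 11), so λ ≡ 0.
  x = λ² - 2 - 0 = 0 - 2 ≡ 9; y = λ·(2 - 9) - 6 ≡ 5. → (9, 5)
8P: (9, 5) + (0, 6). λ = (6 - 5)/(0 - 9) ≡ 1/2 mod 11. 2⁻¹ ≡ 6 (mod 11), so λ ≡ 6.
  x = λ² - 9 - 0 = 36 - 9 ≡ 5; y = λ·(9 - 5) - 5 ≡ 8. → (5, 8)
9P: (5, 8) + (0, 6). λ = (6 - 8)/(0 - 5) ≡ 9/6 mod 11. 6⁻¹ ≡ 2 (mod 11), so λ ≡ 7.
  x = λ² - 5 - 0 = 49 - 5 ≡ 0; y = λ·(5 - 0) - 8 ≡ 5. → (0, 5)
10P: (0, 5) + (0, 6): same x and y₁ ≡ -y₂, so the sum is ∞.
10P = ∞, so the order is 10.

10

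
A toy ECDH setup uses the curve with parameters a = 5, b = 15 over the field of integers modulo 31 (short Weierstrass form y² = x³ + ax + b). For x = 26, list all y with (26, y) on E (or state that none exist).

x³ + 5x + 15 = 17721 ≡ 20 (mod 31).
Square roots of 20 mod 31: 12 and 19 (since 12² = 144 ≡ 20).

12, 19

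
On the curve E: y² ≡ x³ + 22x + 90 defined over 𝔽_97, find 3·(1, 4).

(41, 48)

Write Q = (1, 4).
Repeated addition: build up to 3Q.
2Q: tangent at (1, 4): λ = (3·1² + 22)/(2·4) ≡ 25/8. 8⁻¹ ≡ 85 (mod 97), so λ ≡ 25·85 ≡ 88.
  x = λ² - 1 - 1 = 7744 - 2 ≡ 79; y = λ·(1 - 79) - 4 ≡ 19. → (79, 19)
3Q: (79, 19) + (1, 4). λ = (4 - 19)/(1 - 79) ≡ 82/19 mod 97. 19⁻¹ ≡ 46 (mod 97) since 19·46 = 874 ≡ 1, so λ ≡ 86.
  x = λ² - 79 - 1 = 7396 - 80 ≡ 41; y = λ·(79 - 41) - 19 ≡ 48. → (41, 48)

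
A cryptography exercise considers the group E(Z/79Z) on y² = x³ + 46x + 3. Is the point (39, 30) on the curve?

no

y² = 30² ≡ 31; x³ + 46x + 3 = 61116 ≡ 49 (mod 79). 31 ≠ 49.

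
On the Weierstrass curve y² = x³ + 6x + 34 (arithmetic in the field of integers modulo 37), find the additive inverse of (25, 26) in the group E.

-(25, 26) = (25, -26 mod 37) = (25, 11).

(25, 11)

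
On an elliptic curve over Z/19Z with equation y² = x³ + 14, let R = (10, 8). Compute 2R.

tangent at (10, 8): λ = (3·10² + 0)/(2·8) ≡ 15/16. 16⁻¹ ≡ 6 (mod 19), so λ ≡ 15·6 ≡ 14.
  x = λ² - 10 - 10 = 196 - 20 ≡ 5; y = λ·(10 - 5) - 8 ≡ 5. → (5, 5)

(5, 5)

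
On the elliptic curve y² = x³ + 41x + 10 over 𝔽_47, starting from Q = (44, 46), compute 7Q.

Double-and-add on 7 = (111)₂. Start with Q = (44, 46) for the leading 1-bit.
double: tangent at (44, 46): λ = (3·44² + 41)/(2·46) ≡ 21/45. 45⁻¹ ≡ 23 (mod 47) since 45·23 = 1035 ≡ 1, so λ ≡ 21·23 ≡ 13.
  x = λ² - 44 - 44 = 169 - 88 ≡ 34; y = λ·(44 - 34) - 46 ≡ 37. → (34, 37)
add Q: (34, 37) + (44, 46). λ = (46 - 37)/(44 - 34) ≡ 9/10 mod 47. 10⁻¹ ≡ 33 (mod 47) since 10·33 = 330 ≡ 1, so λ ≡ 15.
  x = λ² - 34 - 44 = 225 - 78 ≡ 6; y = λ·(34 - 6) - 37 ≡ 7. → (6, 7)
double: tangent at (6, 7): λ = (3·6² + 41)/(2·7) ≡ 8/14. 14⁻¹ ≡ 37 (mod 47), so λ ≡ 8·37 ≡ 14.
  x = λ² - 6 - 6 = 196 - 12 ≡ 43; y = λ·(6 - 43) - 7 ≡ 39. → (43, 39)
add Q: (43, 39) + (44, 46). λ = (46 - 39)/(44 - 43) ≡ 7/1 mod 47. 1⁻¹ ≡ 1 (mod 47), so λ ≡ 7.
  x = λ² - 43 - 44 = 49 - 87 ≡ 9; y = λ·(43 - 9) - 39 ≡ 11. → (9, 11)

(9, 11)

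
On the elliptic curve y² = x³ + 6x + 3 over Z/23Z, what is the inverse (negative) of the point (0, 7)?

-(0, 7) = (0, -7 mod 23) = (0, 16).

(0, 16)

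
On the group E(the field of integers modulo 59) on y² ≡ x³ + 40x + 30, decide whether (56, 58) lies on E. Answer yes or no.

y² = 58² ≡ 1; x³ + 40x + 30 = 177886 ≡ 1 (mod 59). 1 = 1.

yes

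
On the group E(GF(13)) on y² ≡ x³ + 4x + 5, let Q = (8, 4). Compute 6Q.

(8, 4)

Double-and-add on 6 = (110)₂. Start with Q = (8, 4) for the leading 1-bit.
double: tangent at (8, 4): λ = (3·8² + 4)/(2·4) ≡ 1/8. 8⁻¹ ≡ 5 (mod 13) since 8·5 = 40 ≡ 1, so λ ≡ 1·5 ≡ 5.
  x = λ² - 8 - 8 = 25 - 16 ≡ 9; y = λ·(8 - 9) - 4 ≡ 4. → (9, 4)
add Q: (9, 4) + (8, 4). λ = (4 - 4)/(8 - 9) ≡ 0/12 mod 13. 12⁻¹ ≡ 12 (mod 13) since 12·12 = 144 ≡ 1, so λ ≡ 0.
  x = λ² - 9 - 8 = 0 - 17 ≡ 9; y = λ·(9 - 9) - 4 ≡ 9. → (9, 9)
double: tangent at (9, 9): λ = (3·9² + 4)/(2·9) ≡ 0/5. 5⁻¹ ≡ 8 (mod 13), so λ ≡ 0·8 ≡ 0.
  x = λ² - 9 - 9 = 0 - 18 ≡ 8; y = λ·(9 - 8) - 9 ≡ 4. → (8, 4)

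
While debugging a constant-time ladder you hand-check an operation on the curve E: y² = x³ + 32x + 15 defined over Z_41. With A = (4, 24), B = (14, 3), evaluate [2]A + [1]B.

First 2A:
Repeated addition: build up to 2A.
2A: tangent at (4, 24): λ = (3·4² + 32)/(2·24) ≡ 39/7. 7⁻¹ ≡ 6 (mod 41) since 7·6 = 42 ≡ 1, so λ ≡ 39·6 ≡ 29.
  x = λ² - 4 - 4 = 841 - 8 ≡ 13; y = λ·(4 - 13) - 24 ≡ 2. → (13, 2)
2A = (13, 2).
Finally 2A + B:
(13, 2) + (14, 3). λ = (3 - 2)/(14 - 13) ≡ 1/1 mod 41. 1⁻¹ ≡ 1 (mod 41) since 1·1 = 1 ≡ 1, so λ ≡ 1.
  x = λ² - 13 - 14 = 1 - 27 ≡ 15; y = λ·(13 - 15) - 2 ≡ 37. → (15, 37)

(15, 37)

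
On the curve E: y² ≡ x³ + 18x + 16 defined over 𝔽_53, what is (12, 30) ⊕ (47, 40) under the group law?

(46, 36)

(12, 30) + (47, 40). λ = (40 - 30)/(47 - 12) ≡ 10/35 mod 53. 35⁻¹ ≡ 50 (mod 53), so λ ≡ 23.
  x = λ² - 12 - 47 = 529 - 59 ≡ 46; y = λ·(12 - 46) - 30 ≡ 36. → (46, 36)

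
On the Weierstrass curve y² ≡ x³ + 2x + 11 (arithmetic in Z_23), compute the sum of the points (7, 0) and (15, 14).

(17, 17)

(7, 0) + (15, 14). λ = (14 - 0)/(15 - 7) ≡ 14/8 mod 23. 8⁻¹ ≡ 3 (mod 23) since 8·3 = 24 ≡ 1, so λ ≡ 19.
  x = λ² - 7 - 15 = 361 - 22 ≡ 17; y = λ·(7 - 17) - 0 ≡ 17. → (17, 17)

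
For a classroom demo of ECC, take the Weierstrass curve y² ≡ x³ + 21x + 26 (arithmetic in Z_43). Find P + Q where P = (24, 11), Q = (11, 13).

(21, 15)

(24, 11) + (11, 13). λ = (13 - 11)/(11 - 24) ≡ 2/30 mod 43. 30⁻¹ ≡ 33 (mod 43) since 30·33 = 990 ≡ 1, so λ ≡ 23.
  x = λ² - 24 - 11 = 529 - 35 ≡ 21; y = λ·(24 - 21) - 11 ≡ 15. → (21, 15)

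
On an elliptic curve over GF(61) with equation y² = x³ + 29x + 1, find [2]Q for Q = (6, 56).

tangent at (6, 56): λ = (3·6² + 29)/(2·56) ≡ 15/51. 51⁻¹ ≡ 6 (mod 61), so λ ≡ 15·6 ≡ 29.
  x = λ² - 6 - 6 = 841 - 12 ≡ 36; y = λ·(6 - 36) - 56 ≡ 50. → (36, 50)

(36, 50)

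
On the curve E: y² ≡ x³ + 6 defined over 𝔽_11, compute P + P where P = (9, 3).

tangent at (9, 3): λ = (3·9² + 0)/(2·3) ≡ 1/6. 6⁻¹ ≡ 2 (mod 11), so λ ≡ 1·2 ≡ 2.
  x = λ² - 9 - 9 = 4 - 18 ≡ 8; y = λ·(9 - 8) - 3 ≡ 10. → (8, 10)

(8, 10)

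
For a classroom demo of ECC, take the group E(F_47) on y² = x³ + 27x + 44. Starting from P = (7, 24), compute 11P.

Repeated addition: build up to 11P.
2P: tangent at (7, 24): λ = (3·7² + 27)/(2·24) ≡ 33/1. 1⁻¹ ≡ 1 (mod 47) since 1·1 = 1 ≡ 1, so λ ≡ 33·1 ≡ 33.
  x = λ² - 7 - 7 = 1089 - 14 ≡ 41; y = λ·(7 - 41) - 24 ≡ 29. → (41, 29)
3P: (41, 29) + (7, 24). λ = (24 - 29)/(7 - 41) ≡ 42/13 mod 47. 13⁻¹ ≡ 29 (mod 47), so λ ≡ 43.
  x = λ² - 41 - 7 = 1849 - 48 ≡ 15; y = λ·(41 - 15) - 29 ≡ 8. → (15, 8)
4P: (15, 8) + (7, 24). λ = (24 - 8)/(7 - 15) ≡ 16/39 mod 47. 39⁻¹ ≡ 41 (mod 47), so λ ≡ 45.
  x = λ² - 15 - 7 = 2025 - 22 ≡ 29; y = λ·(15 - 29) - 8 ≡ 20. → (29, 20)
5P: (29, 20) + (7, 24). λ = (24 - 20)/(7 - 29) ≡ 4/25 mod 47. 25⁻¹ ≡ 32 (mod 47), so λ ≡ 34.
  x = λ² - 29 - 7 = 1156 - 36 ≡ 39; y = λ·(29 - 39) - 20 ≡ 16. → (39, 16)
6P: (39, 16) + (7, 24). λ = (24 - 16)/(7 - 39) ≡ 8/15 mod 47. 15⁻¹ ≡ 22 (mod 47), so λ ≡ 35.
  x = λ² - 39 - 7 = 1225 - 46 ≡ 4; y = λ·(39 - 4) - 16 ≡ 34. → (4, 34)
7P: (4, 34) + (7, 24). λ = (24 - 34)/(7 - 4) ≡ 37/3 mod 47. 3⁻¹ ≡ 16 (mod 47) since 3·16 = 48 ≡ 1, so λ ≡ 28.
  x = λ² - 4 - 7 = 784 - 11 ≡ 21; y = λ·(4 - 21) - 34 ≡ 7. → (21, 7)
8P: (21, 7) + (7, 24). λ = (24 - 7)/(7 - 21) ≡ 17/33 mod 47. 33⁻¹ ≡ 10 (mod 47) since 33·10 = 330 ≡ 1, so λ ≡ 29.
  x = λ² - 21 - 7 = 841 - 28 ≡ 14; y = λ·(21 - 14) - 7 ≡ 8. → (14, 8)
9P: (14, 8) + (7, 24). λ = (24 - 8)/(7 - 14) ≡ 16/40 mod 47. 40⁻¹ ≡ 20 (mod 47), so λ ≡ 38.
  x = λ² - 14 - 7 = 1444 - 21 ≡ 13; y = λ·(14 - 13) - 8 ≡ 30. → (13, 30)
10P: (13, 30) + (7, 24). λ = (24 - 30)/(7 - 13) ≡ 41/41 mod 47. 41⁻¹ ≡ 39 (mod 47) since 41·39 = 1599 ≡ 1, so λ ≡ 1.
  x = λ² - 13 - 7 = 1 - 20 ≡ 28; y = λ·(13 - 28) - 30 ≡ 2. → (28, 2)
11P: (28, 2) + (7, 24). λ = (24 - 2)/(7 - 28) ≡ 22/26 mod 47. 26⁻¹ ≡ 38 (mod 47), so λ ≡ 37.
  x = λ² - 28 - 7 = 1369 - 35 ≡ 18; y = λ·(28 - 18) - 2 ≡ 39. → (18, 39)

(18, 39)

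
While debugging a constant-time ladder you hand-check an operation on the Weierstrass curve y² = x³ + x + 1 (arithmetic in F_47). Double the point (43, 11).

(15, 30)

tangent at (43, 11): λ = (3·43² + 1)/(2·11) ≡ 2/22. 22⁻¹ ≡ 15 (mod 47), so λ ≡ 2·15 ≡ 30.
  x = λ² - 43 - 43 = 900 - 86 ≡ 15; y = λ·(43 - 15) - 11 ≡ 30. → (15, 30)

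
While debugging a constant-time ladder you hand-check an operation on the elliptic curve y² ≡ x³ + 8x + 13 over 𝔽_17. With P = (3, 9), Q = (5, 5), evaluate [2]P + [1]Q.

(16, 2)

First 2P:
Repeated addition: build up to 2P.
2P: tangent at (3, 9): λ = (3·3² + 8)/(2·9) ≡ 1/1. 1⁻¹ ≡ 1 (mod 17), so λ ≡ 1·1 ≡ 1.
  x = λ² - 3 - 3 = 1 - 6 ≡ 12; y = λ·(3 - 12) - 9 ≡ 16. → (12, 16)
2P = (12, 16).
Finally 2P + Q:
(12, 16) + (5, 5). λ = (5 - 16)/(5 - 12) ≡ 6/10 mod 17. 10⁻¹ ≡ 12 (mod 17), so λ ≡ 4.
  x = λ² - 12 - 5 = 16 - 17 ≡ 16; y = λ·(12 - 16) - 16 ≡ 2. → (16, 2)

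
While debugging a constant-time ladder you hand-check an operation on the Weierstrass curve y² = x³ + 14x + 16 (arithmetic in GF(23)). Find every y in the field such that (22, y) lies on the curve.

1, 22

x³ + 14x + 16 = 10972 ≡ 1 (mod 23).
Square roots of 1 mod 23: 1 and 22 (since 1² = 1 ≡ 1).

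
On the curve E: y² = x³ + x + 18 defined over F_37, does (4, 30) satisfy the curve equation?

yes

y² = 30² ≡ 12; x³ + 1x + 18 = 86 ≡ 12 (mod 37). 12 = 12.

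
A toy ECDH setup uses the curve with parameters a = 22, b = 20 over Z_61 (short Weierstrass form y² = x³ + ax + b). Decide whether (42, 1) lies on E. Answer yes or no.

y² = 1² ≡ 1; x³ + 22x + 20 = 75032 ≡ 2 (mod 61). 1 ≠ 2.

no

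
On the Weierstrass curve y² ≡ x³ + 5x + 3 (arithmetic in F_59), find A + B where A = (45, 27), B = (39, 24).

(49, 30)

(45, 27) + (39, 24). λ = (24 - 27)/(39 - 45) ≡ 56/53 mod 59. 53⁻¹ ≡ 49 (mod 59), so λ ≡ 30.
  x = λ² - 45 - 39 = 900 - 84 ≡ 49; y = λ·(45 - 49) - 27 ≡ 30. → (49, 30)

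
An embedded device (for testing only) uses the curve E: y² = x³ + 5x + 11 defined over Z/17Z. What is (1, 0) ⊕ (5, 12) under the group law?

(1, 0) + (5, 12). λ = (12 - 0)/(5 - 1) ≡ 12/4 mod 17. 4⁻¹ ≡ 13 (mod 17) since 4·13 = 52 ≡ 1, so λ ≡ 3.
  x = λ² - 1 - 5 = 9 - 6 ≡ 3; y = λ·(1 - 3) - 0 ≡ 11. → (3, 11)

(3, 11)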